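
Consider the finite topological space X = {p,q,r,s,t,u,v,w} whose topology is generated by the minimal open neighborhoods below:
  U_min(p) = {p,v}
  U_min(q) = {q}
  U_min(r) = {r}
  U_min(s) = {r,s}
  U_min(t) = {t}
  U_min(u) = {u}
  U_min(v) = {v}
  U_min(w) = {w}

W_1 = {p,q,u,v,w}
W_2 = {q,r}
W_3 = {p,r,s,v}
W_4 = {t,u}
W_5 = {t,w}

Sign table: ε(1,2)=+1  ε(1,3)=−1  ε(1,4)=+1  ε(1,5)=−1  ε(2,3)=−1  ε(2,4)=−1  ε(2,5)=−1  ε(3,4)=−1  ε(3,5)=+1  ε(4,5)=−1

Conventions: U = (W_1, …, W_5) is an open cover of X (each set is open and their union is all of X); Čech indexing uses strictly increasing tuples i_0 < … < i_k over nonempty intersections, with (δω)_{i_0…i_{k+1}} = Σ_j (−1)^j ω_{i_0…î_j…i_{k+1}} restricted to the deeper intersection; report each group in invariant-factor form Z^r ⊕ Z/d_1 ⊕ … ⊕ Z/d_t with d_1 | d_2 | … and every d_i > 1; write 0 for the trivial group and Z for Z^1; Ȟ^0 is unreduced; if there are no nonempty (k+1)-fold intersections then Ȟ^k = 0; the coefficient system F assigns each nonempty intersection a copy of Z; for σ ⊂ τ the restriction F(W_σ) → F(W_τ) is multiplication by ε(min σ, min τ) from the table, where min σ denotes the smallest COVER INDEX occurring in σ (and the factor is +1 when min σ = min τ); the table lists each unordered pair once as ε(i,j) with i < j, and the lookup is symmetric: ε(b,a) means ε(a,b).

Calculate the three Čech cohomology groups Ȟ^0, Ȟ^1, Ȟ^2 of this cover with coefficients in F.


Ȟ^0 = Z; Ȟ^1 = Z^2; Ȟ^2 = 0

nerve simplices:
  W12={q} W13={p,v} W14={u} W15={w} W23={r} W45={t}
C dims 5,6; δ0: rk 4, SNF 1^4
degree 0: 5−4−0 = 1 → Ȟ^0 ≅ Z
degree 1: 6−0−4 = 2 → Ȟ^1 ≅ Z^2
degree 2: 0−0−0 = 0 → Ȟ^2 ≅ 0


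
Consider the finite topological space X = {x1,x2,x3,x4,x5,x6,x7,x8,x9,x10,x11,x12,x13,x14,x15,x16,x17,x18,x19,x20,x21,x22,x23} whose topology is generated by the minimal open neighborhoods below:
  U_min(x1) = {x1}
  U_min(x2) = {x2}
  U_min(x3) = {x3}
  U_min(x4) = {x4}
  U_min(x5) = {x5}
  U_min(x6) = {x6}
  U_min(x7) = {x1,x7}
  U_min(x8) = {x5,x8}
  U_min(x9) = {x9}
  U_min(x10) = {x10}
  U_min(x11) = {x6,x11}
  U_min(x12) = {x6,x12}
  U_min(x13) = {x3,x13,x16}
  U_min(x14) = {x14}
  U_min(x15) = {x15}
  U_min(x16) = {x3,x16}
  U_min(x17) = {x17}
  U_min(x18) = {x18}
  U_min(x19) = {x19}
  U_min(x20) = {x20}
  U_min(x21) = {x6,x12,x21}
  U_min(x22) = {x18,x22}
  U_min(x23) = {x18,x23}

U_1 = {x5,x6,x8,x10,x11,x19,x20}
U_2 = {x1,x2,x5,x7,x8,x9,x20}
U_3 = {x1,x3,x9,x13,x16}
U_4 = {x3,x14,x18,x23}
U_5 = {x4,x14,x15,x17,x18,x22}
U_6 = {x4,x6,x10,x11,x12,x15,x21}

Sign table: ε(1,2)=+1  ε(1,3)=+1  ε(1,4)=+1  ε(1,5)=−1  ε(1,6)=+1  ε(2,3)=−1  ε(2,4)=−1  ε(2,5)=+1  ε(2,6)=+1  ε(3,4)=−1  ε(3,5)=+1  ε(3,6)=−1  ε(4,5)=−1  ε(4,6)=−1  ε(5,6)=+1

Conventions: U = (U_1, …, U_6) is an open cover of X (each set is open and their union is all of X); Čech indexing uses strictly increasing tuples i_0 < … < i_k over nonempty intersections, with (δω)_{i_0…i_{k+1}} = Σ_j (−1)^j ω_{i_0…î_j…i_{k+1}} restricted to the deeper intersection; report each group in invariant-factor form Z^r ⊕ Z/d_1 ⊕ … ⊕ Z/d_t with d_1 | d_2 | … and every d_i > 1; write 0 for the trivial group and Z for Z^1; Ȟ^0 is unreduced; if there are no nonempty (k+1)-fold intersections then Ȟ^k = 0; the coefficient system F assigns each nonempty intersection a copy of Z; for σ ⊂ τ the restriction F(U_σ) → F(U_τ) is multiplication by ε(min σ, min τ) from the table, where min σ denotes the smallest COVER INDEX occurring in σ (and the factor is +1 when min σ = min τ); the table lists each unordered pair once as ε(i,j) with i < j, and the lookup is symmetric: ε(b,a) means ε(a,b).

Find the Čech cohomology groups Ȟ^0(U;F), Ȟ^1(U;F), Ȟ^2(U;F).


cover nerve:
  U12={x5,x8,x20} U16={x6,x10,x11} U23={x1,x9} U34={x3} U45={x14,x18} U56={x4,x15}
C dims 6,6; δ0: rk 6, SNF 1^5·2
Ȟ^0: (6−6)−0=0 ⇒ 0
Ȟ^1: (6−0)−6=0 plus torsion [2] ⇒ Z/2
Ȟ^2: (0−0)−0=0 ⇒ 0

Ȟ^0 = 0; Ȟ^1 = Z/2; Ȟ^2 = 0


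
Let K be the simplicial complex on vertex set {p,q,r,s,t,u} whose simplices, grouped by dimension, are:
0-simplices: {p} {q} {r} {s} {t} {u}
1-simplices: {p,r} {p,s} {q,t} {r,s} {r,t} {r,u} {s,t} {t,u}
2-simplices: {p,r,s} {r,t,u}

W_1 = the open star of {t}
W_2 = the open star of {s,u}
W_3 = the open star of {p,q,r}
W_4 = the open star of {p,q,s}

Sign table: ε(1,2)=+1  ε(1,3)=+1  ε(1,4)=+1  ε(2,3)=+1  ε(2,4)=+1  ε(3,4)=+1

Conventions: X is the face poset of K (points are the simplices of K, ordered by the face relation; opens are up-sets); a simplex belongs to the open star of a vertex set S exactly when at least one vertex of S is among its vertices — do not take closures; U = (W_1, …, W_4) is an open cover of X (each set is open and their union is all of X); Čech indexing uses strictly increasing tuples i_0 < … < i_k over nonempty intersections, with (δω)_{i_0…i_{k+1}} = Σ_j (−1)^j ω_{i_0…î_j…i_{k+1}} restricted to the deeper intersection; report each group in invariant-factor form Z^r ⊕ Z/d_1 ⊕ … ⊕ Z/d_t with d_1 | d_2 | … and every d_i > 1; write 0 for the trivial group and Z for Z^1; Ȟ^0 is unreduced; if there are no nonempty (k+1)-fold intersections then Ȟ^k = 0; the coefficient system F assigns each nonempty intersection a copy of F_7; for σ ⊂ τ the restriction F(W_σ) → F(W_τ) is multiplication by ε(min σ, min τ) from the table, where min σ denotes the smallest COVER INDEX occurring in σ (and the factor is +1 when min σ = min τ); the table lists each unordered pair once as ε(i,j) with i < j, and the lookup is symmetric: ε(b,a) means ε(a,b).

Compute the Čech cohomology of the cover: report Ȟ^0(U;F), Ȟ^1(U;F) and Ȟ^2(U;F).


nerve of the cover:
  W1={{t},{q,t},{r,t},{s,t},{t,u},{r,t,u}} W2={{s},{u},{p,s},{r,s},{r,u},{s,t},{t,u},{p,r,s},{r,t,u}} W3={{p},{q},{r},{p,r},{p,s},{q,t},{r,s},{r,t},{r,u},{p,r,s},{r,t,u}} W4={{p},{q},{s},{p,r},{p,s},{q,t},{r,s},{s,t},{p,r,s}}
  W12={{s,t},{t,u},{r,t,u}} W13={{q,t},{r,t},{r,t,u}} W14={{q,t},{s,t}} W23={{p,s},{r,s},{r,u},{p,r,s},{r,t,u}} W24={{s},{p,s},{r,s},{s,t},{p,r,s}} W34={{p},{q},{p,r},{p,s},{q,t},{r,s},{p,r,s}}
  W123={{r,t,u}} W124={{s,t}} W134={{q,t}} W234={{p,s},{r,s},{p,r,s}}
C dims 4,6,4; δ0: rk_F7 3; δ1: rk_F7 3
Ȟ^0 = (4 − 3) − 0 = 1, so Ȟ^0 ≅ Z/7
Ȟ^1 = (6 − 3) − 3 = 0, so Ȟ^1 ≅ 0
Ȟ^2 = (4 − 0) − 3 = 1, so Ȟ^2 ≅ Z/7

Ȟ^0 ≅ Z/7, Ȟ^1 ≅ 0, Ȟ^2 ≅ Z/7


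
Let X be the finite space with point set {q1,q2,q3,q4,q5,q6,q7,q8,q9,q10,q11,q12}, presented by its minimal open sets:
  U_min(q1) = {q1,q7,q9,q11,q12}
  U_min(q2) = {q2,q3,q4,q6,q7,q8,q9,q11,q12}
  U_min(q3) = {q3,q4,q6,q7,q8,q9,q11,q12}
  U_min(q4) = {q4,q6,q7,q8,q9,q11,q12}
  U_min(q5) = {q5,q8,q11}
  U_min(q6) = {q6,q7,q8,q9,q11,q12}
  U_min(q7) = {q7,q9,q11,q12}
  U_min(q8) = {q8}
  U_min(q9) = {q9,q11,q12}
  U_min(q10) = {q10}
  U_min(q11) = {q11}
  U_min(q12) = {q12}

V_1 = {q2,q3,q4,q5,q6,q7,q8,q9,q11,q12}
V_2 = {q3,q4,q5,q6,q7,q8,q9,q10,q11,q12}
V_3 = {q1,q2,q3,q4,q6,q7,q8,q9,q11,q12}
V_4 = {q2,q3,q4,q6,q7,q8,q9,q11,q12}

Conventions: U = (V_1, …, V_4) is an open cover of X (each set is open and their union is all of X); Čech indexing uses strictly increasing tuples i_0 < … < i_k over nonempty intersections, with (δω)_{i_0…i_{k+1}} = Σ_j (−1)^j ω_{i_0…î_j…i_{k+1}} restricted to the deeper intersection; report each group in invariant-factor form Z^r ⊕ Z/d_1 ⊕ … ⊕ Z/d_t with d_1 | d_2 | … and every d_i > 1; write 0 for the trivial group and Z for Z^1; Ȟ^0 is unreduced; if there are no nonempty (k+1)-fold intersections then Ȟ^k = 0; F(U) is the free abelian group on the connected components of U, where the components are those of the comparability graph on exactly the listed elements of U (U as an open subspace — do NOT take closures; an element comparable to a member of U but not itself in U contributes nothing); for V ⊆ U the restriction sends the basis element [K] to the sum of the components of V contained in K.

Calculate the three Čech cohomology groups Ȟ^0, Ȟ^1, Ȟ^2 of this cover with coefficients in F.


nerve simplices:
  V12={q3,q4,q5,q6,q7,q8,q9,q11,q12} V13={q2,q3,q4,q6,q7,q8,q9,q11,q12} V14={q2,q3,q4,q6,q7,q8,q9,q11,q12} V23={q3,q4,q6,q7,q8,q9,q11,q12} V24={q3,q4,q6,q7,q8,q9,q11,q12} V34={q2,q3,q4,q6,q7,q8,q9,q11,q12}
  V123={q3,q4,q6,q7,q8,q9,q11,q12} V124={q3,q4,q6,q7,q8,q9,q11,q12} V134={q2,q3,q4,q6,q7,q8,q9,q11,q12} V234={q3,q4,q6,q7,q8,q9,q11,q12}
  V1234={q3,q4,q6,q7,q8,q9,q11,q12}
components per intersection:
  V1: {q2,q3,q4,q5,q6,q7,q8,q9,q11,q12}
  V2: {q3,q4,q5,q6,q7,q8,q9,q11,q12} {q10}
  V3: {q1,q2,q3,q4,q6,q7,q8,q9,q11,q12}
  V4: {q2,q3,q4,q6,q7,q8,q9,q11,q12}
  V12: {q3,q4,q5,q6,q7,q8,q9,q11,q12}
  V13: {q2,q3,q4,q6,q7,q8,q9,q11,q12}
  V14: {q2,q3,q4,q6,q7,q8,q9,q11,q12}
  V23: {q3,q4,q6,q7,q8,q9,q11,q12}
  V24: {q3,q4,q6,q7,q8,q9,q11,q12}
  V34: {q2,q3,q4,q6,q7,q8,q9,q11,q12}
  V123: {q3,q4,q6,q7,q8,q9,q11,q12}
  V124: {q3,q4,q6,q7,q8,q9,q11,q12}
  V134: {q2,q3,q4,q6,q7,q8,q9,q11,q12}
  V234: {q3,q4,q6,q7,q8,q9,q11,q12}
  V1234: {q3,q4,q6,q7,q8,q9,q11,q12}
C dims 5,6,4,1; δ0: rk 3, SNF 1^3; δ1: rk 3, SNF 1^3; δ2: rk 1, SNF 1^1
degree 0: 5−3−0 = 2 → Ȟ^0 ≅ Z^2
degree 1: 6−3−3 = 0 → Ȟ^1 ≅ 0
degree 2: 4−1−3 = 0 → Ȟ^2 ≅ 0

Ȟ^0 = Z^2; Ȟ^1 = 0; Ȟ^2 = 0


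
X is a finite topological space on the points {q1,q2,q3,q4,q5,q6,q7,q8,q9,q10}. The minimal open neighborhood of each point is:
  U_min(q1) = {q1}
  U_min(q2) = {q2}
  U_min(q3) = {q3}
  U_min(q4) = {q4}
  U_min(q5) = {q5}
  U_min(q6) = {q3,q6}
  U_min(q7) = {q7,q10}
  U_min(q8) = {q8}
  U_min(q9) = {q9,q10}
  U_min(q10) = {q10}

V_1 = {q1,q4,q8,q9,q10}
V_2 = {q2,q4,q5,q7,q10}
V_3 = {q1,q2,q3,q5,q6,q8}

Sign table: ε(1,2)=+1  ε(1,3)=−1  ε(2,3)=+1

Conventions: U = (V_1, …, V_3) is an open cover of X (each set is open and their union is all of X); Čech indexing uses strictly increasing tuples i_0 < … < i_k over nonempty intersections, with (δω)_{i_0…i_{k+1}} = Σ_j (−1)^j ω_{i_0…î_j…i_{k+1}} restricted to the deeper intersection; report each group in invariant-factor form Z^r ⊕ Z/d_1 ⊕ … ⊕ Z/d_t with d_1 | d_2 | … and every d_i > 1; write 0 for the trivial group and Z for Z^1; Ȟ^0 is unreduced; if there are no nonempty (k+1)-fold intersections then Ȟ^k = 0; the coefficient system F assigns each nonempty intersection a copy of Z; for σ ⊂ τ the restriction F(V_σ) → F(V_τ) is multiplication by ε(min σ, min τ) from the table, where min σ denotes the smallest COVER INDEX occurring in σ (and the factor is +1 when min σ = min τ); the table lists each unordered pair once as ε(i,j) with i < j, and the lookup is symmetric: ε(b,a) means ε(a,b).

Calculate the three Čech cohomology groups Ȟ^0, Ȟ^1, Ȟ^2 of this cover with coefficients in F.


Ȟ^0(U;F) ≅ 0, Ȟ^1(U;F) ≅ Z/2, Ȟ^2(U;F) ≅ 0

cover nerve:
  V12={q4,q10} V13={q1,q8} V23={q2,q5}
C dims 3,3; δ0: rk 3, SNF 1^2·2
Ȟ^0: (3−3)−0=0 ⇒ 0
Ȟ^1: (3−0)−3=0 plus torsion [2] ⇒ Z/2
Ȟ^2: (0−0)−0=0 ⇒ 0


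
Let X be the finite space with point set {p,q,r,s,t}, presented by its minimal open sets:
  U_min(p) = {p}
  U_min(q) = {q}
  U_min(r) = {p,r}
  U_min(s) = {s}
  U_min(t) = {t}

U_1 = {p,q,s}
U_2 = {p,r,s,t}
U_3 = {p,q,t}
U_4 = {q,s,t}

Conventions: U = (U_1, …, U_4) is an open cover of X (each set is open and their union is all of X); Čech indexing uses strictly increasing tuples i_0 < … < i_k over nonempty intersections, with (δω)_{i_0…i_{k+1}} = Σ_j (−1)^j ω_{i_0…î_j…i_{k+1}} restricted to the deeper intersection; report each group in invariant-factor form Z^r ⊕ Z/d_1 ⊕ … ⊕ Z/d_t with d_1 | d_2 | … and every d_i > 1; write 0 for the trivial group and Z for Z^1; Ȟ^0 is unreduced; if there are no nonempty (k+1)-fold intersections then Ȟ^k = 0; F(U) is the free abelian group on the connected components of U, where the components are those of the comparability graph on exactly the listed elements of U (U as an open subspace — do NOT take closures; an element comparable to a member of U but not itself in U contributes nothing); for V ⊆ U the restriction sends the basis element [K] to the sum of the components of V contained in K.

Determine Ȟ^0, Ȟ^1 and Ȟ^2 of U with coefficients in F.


Ȟ^0(U;F) ≅ Z^4,  Ȟ^1(U;F) ≅ 0,  Ȟ^2(U;F) ≅ 0

nonempty overlaps:
  U12={p,s} U13={p,q} U14={q,s} U23={p,t} U24={s,t} U34={q,t}
  U123={p} U124={s} U134={q} U234={t}
components per intersection:
  U1: {p} {q} {s}
  U2: {p,r} {s} {t}
  U3: {p} {q} {t}
  U4: {q} {s} {t}
  U12: {p} {s}
  U13: {p} {q}
  U14: {q} {s}
  U23: {p} {t}
  U24: {s} {t}
  U34: {q} {t}
  U123: {p}
  U124: {s}
  U134: {q}
  U234: {t}
C dims 12,12,4; δ0: rk 8, SNF 1^8; δ1: rk 4, SNF 1^4
degree 0: 12−8−0 = 4 → Ȟ^0 ≅ Z^4
degree 1: 12−4−8 = 0 → Ȟ^1 ≅ 0
degree 2: 4−0−4 = 0 → Ȟ^2 ≅ 0


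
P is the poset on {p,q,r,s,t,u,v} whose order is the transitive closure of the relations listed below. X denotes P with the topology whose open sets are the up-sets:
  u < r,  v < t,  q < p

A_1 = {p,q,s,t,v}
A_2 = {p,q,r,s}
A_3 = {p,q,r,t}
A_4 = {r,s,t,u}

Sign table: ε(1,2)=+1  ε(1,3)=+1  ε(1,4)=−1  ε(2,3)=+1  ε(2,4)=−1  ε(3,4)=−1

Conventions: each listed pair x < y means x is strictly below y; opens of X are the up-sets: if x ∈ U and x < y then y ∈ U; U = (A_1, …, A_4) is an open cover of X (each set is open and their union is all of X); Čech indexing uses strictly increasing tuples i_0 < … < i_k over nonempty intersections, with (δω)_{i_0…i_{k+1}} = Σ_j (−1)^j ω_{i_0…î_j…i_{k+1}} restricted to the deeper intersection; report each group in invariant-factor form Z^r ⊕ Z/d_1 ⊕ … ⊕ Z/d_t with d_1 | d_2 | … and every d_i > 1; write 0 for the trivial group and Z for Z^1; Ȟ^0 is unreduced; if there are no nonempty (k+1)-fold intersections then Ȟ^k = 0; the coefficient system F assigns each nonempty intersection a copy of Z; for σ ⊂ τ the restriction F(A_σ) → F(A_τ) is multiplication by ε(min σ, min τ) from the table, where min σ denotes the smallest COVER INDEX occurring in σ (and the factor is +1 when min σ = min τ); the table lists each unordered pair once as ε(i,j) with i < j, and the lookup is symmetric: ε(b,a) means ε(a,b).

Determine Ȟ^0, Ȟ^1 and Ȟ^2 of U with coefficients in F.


nerve simplices:
  A12={p,q,s} A13={p,q,t} A14={s,t} A23={p,q,r} A24={r,s} A34={r,t}
  A123={p,q} A124={s} A134={t} A234={r}
C dims 4,6,4; δ0: rk 3, SNF 1^3; δ1: rk 3, SNF 1^3
degree 0: 4−3−0 = 1 → Ȟ^0 ≅ Z
degree 1: 6−3−3 = 0 → Ȟ^1 ≅ 0
degree 2: 4−0−3 = 1 → Ȟ^2 ≅ Z

Ȟ^0 = Z, Ȟ^1 = 0 and Ȟ^2 = Z


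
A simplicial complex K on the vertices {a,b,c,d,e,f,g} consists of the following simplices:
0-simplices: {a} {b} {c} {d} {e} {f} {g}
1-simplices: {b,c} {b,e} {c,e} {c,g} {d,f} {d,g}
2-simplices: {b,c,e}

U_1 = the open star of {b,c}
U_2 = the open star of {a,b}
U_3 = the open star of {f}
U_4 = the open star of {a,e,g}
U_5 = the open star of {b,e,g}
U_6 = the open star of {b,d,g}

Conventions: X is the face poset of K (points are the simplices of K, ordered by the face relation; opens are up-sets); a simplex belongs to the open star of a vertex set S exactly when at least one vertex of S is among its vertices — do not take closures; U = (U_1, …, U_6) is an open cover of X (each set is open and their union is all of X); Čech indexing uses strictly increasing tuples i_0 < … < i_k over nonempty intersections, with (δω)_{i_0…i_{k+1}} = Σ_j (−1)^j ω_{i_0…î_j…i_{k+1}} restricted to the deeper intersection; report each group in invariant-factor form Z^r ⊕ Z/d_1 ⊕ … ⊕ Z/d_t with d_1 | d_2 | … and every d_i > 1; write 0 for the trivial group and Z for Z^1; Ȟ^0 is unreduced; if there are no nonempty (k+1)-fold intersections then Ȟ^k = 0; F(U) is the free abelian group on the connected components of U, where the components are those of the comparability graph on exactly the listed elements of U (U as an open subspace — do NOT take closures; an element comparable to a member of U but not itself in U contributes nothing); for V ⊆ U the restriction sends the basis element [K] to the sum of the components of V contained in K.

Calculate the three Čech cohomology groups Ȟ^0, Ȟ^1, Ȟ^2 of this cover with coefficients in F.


nonempty overlaps:
  U1={{b},{c},{b,c},{b,e},{c,e},{c,g},{b,c,e}} U2={{a},{b},{b,c},{b,e},{b,c,e}} U3={{f},{d,f}} U4={{a},{e},{g},{b,e},{c,e},{c,g},{d,g},{b,c,e}} U5={{b},{e},{g},{b,c},{b,e},{c,e},{c,g},{d,g},{b,c,e}} U6={{b},{d},{g},{b,c},{b,e},{c,g},{d,f},{d,g},{b,c,e}}
  U12={{b},{b,c},{b,e},{b,c,e}} U14={{b,e},{c,e},{c,g},{b,c,e}} U15={{b},{b,c},{b,e},{c,e},{c,g},{b,c,e}} U16={{b},{b,c},{b,e},{c,g},{b,c,e}} U24={{a},{b,e},{b,c,e}} U25={{b},{b,c},{b,e},{b,c,e}} U26={{b},{b,c},{b,e},{b,c,e}} U36={{d,f}} U45={{e},{g},{b,e},{c,e},{c,g},{d,g},{b,c,e}} U46={{g},{b,e},{c,g},{d,g},{b,c,e}} U56={{b},{g},{b,c},{b,e},{c,g},{d,g},{b,c,e}}
  U124={{b,e},{b,c,e}} U125={{b},{b,c},{b,e},{b,c,e}} U126={{b},{b,c},{b,e},{b,c,e}} U145={{b,e},{c,e},{c,g},{b,c,e}} U146={{b,e},{c,g},{b,c,e}} U156={{b},{b,c},{b,e},{c,g},{b,c,e}} U245={{b,e},{b,c,e}} U246={{b,e},{b,c,e}} U256={{b},{b,c},{b,e},{b,c,e}} U456={{g},{b,e},{c,g},{d,g},{b,c,e}}
  U1245={{b,e},{b,c,e}} U1246={{b,e},{b,c,e}} U1256={{b},{b,c},{b,e},{b,c,e}} U1456={{b,e},{c,g},{b,c,e}} U2456={{b,e},{b,c,e}}
  U12456={{b,e},{b,c,e}}
components per intersection:
  U1: {{b},{c},{b,c},{b,e},{c,e},{c,g},{b,c,e}}
  U2: {{a}} {{b},{b,c},{b,e},{b,c,e}}
  U3: {{f},{d,f}}
  U4: {{a}} {{e},{b,e},{c,e},{b,c,e}} {{g},{c,g},{d,g}}
  U5: {{b},{e},{b,c},{b,e},{c,e},{b,c,e}} {{g},{c,g},{d,g}}
  U6: {{b},{b,c},{b,e},{b,c,e}} {{d},{g},{c,g},{d,f},{d,g}}
  U12: {{b},{b,c},{b,e},{b,c,e}}
  U14: {{b,e},{c,e},{b,c,e}} {{c,g}}
  U15: {{b},{b,c},{b,e},{c,e},{b,c,e}} {{c,g}}
  U16: {{b},{b,c},{b,e},{b,c,e}} {{c,g}}
  U24: {{a}} {{b,e},{b,c,e}}
  U25: {{b},{b,c},{b,e},{b,c,e}}
  U26: {{b},{b,c},{b,e},{b,c,e}}
  U36: {{d,f}}
  U45: {{e},{b,e},{c,e},{b,c,e}} {{g},{c,g},{d,g}}
  U46: {{g},{c,g},{d,g}} {{b,e},{b,c,e}}
  U56: {{b},{b,c},{b,e},{b,c,e}} {{g},{c,g},{d,g}}
  U124: {{b,e},{b,c,e}}
  U125: {{b},{b,c},{b,e},{b,c,e}}
  U126: {{b},{b,c},{b,e},{b,c,e}}
  U145: {{b,e},{c,e},{b,c,e}} {{c,g}}
  U146: {{b,e},{b,c,e}} {{c,g}}
  U156: {{b},{b,c},{b,e},{b,c,e}} {{c,g}}
  U245: {{b,e},{b,c,e}}
  U246: {{b,e},{b,c,e}}
  U256: {{b},{b,c},{b,e},{b,c,e}}
  U456: {{g},{c,g},{d,g}} {{b,e},{b,c,e}}
  U1245: {{b,e},{b,c,e}}
  U1246: {{b,e},{b,c,e}}
  U1256: {{b},{b,c},{b,e},{b,c,e}}
  U1456: {{b,e},{b,c,e}} {{c,g}}
  U2456: {{b,e},{b,c,e}}
  U12456: {{b,e},{b,c,e}}
C dims 11,18,14,6; δ0: rk 9, SNF 1^9; δ1: rk 9, SNF 1^9; δ2: rk 5, SNF 1^5
degree 0: 11−9−0 = 2 → Ȟ^0 ≅ Z^2
degree 1: 18−9−9 = 0 → Ȟ^1 ≅ 0
degree 2: 14−5−9 = 0 → Ȟ^2 ≅ 0

Ȟ^0 ≅ Z^2,  Ȟ^1 ≅ 0,  Ȟ^2 ≅ 0


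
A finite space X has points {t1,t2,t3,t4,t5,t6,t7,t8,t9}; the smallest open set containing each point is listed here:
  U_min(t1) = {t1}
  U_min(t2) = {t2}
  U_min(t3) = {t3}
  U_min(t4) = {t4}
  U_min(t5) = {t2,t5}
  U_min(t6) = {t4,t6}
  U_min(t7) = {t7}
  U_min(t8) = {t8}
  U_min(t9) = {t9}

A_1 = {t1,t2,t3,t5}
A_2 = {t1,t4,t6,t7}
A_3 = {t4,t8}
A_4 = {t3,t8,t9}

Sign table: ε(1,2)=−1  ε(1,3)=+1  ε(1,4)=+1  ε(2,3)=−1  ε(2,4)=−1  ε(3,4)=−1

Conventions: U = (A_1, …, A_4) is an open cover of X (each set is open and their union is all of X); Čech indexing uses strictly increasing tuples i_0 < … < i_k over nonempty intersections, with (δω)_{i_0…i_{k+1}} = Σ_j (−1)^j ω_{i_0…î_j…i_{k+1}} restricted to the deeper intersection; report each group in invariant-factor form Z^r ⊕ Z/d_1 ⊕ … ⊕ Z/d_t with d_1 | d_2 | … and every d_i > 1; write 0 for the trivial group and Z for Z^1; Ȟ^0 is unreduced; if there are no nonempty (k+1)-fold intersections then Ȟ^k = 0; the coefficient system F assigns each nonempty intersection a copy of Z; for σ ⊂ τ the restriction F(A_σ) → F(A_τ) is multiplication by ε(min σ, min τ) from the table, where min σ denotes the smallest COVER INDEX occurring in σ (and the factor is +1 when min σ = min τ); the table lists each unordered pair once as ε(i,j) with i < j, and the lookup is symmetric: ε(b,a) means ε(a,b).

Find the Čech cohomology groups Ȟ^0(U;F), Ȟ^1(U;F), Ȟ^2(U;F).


nerve of the cover:
  A12={t1} A14={t3} A23={t4} A34={t8}
C dims 4,4; δ0: rk 4, SNF 1^3·2
Ȟ^0 = (4 − 4) − 0 = 0, so Ȟ^0 ≅ 0
Ȟ^1 = (4 − 0) − 4 = 0 plus torsion [2], so Ȟ^1 ≅ Z/2
Ȟ^2 = (0 − 0) − 0 = 0, so Ȟ^2 ≅ 0

Ȟ^0(U;F) ≅ 0,  Ȟ^1(U;F) ≅ Z/2,  Ȟ^2(U;F) ≅ 0


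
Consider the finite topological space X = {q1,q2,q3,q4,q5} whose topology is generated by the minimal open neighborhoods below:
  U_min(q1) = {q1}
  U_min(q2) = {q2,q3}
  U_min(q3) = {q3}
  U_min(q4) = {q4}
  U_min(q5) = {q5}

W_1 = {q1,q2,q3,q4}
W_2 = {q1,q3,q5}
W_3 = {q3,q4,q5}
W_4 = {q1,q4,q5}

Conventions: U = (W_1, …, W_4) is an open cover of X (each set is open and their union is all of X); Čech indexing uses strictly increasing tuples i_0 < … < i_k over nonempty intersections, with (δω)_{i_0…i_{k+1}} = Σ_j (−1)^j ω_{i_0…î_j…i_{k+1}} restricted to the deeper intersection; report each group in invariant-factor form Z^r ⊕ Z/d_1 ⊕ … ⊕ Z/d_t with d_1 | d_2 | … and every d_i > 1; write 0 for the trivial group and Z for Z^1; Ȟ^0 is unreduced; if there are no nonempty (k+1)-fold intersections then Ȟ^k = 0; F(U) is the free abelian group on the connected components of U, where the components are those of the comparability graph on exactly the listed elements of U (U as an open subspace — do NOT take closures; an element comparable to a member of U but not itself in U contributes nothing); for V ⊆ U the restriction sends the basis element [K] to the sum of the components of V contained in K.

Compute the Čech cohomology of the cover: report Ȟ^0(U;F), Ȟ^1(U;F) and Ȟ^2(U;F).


Ȟ^0(U;F) ≅ Z^4,  Ȟ^1(U;F) ≅ 0,  Ȟ^2(U;F) ≅ 0

nerve simplices:
  W12={q1,q3} W13={q3,q4} W14={q1,q4} W23={q3,q5} W24={q1,q5} W34={q4,q5}
  W123={q3} W124={q1} W134={q4} W234={q5}
components per intersection:
  W1: {q1} {q2,q3} {q4}
  W2: {q1} {q3} {q5}
  W3: {q3} {q4} {q5}
  W4: {q1} {q4} {q5}
  W12: {q1} {q3}
  W13: {q3} {q4}
  W14: {q1} {q4}
  W23: {q3} {q5}
  W24: {q1} {q5}
  W34: {q4} {q5}
  W123: {q3}
  W124: {q1}
  W134: {q4}
  W234: {q5}
C dims 12,12,4; δ0: rk 8, SNF 1^8; δ1: rk 4, SNF 1^4
degree 0: 12−8−0 = 4 → Ȟ^0 ≅ Z^4
degree 1: 12−4−8 = 0 → Ȟ^1 ≅ 0
degree 2: 4−0−4 = 0 → Ȟ^2 ≅ 0


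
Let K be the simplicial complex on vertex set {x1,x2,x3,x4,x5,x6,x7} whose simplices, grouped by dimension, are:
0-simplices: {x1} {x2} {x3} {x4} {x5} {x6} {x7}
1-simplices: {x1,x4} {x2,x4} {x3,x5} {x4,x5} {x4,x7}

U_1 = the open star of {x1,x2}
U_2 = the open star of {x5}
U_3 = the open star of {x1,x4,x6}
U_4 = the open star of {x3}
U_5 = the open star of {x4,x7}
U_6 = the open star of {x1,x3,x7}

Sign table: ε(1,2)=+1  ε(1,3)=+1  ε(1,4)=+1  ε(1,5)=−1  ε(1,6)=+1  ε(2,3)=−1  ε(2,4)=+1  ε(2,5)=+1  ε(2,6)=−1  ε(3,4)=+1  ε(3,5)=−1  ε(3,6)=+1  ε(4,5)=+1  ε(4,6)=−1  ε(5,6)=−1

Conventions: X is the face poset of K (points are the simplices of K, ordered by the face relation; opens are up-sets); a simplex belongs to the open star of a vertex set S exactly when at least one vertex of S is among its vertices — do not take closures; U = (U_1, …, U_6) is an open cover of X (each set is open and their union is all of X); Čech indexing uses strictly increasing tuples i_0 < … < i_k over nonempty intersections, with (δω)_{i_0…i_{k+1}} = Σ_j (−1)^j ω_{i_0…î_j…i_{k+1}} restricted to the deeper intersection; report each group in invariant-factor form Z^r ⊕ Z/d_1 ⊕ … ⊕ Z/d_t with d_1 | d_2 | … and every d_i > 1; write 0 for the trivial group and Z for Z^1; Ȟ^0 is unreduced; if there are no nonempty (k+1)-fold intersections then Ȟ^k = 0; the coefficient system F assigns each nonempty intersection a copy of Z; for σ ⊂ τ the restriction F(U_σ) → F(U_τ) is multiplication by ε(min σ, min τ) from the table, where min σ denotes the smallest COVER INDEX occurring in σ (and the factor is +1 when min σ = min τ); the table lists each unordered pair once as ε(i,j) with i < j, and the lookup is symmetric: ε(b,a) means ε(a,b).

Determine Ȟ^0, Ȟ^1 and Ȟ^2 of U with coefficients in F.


Ȟ^0 ≅ Z,  Ȟ^1 ≅ Z,  Ȟ^2 ≅ 0

nerve of the cover:
  U1={{x1},{x2},{x1,x4},{x2,x4}} U2={{x5},{x3,x5},{x4,x5}} U3={{x1},{x4},{x6},{x1,x4},{x2,x4},{x4,x5},{x4,x7}} U4={{x3},{x3,x5}} U5={{x4},{x7},{x1,x4},{x2,x4},{x4,x5},{x4,x7}} U6={{x1},{x3},{x7},{x1,x4},{x3,x5},{x4,x7}}
  U13={{x1},{x1,x4},{x2,x4}} U15={{x1,x4},{x2,x4}} U16={{x1},{x1,x4}} U23={{x4,x5}} U24={{x3,x5}} U25={{x4,x5}} U26={{x3,x5}} U35={{x4},{x1,x4},{x2,x4},{x4,x5},{x4,x7}} U36={{x1},{x1,x4},{x4,x7}} U46={{x3},{x3,x5}} U56={{x7},{x1,x4},{x4,x7}}
  U135={{x1,x4},{x2,x4}} U136={{x1},{x1,x4}} U156={{x1,x4}} U235={{x4,x5}} U246={{x3,x5}} U356={{x1,x4},{x4,x7}}
  U1356={{x1,x4}}
C dims 6,11,6,1; δ0: rk 5, SNF 1^5; δ1: rk 5, SNF 1^5; δ2: rk 1, SNF 1^1
Ȟ^0 = (6 − 5) − 0 = 1, so Ȟ^0 ≅ Z
Ȟ^1 = (11 − 5) − 5 = 1, so Ȟ^1 ≅ Z
Ȟ^2 = (6 − 1) − 5 = 0, so Ȟ^2 ≅ 0


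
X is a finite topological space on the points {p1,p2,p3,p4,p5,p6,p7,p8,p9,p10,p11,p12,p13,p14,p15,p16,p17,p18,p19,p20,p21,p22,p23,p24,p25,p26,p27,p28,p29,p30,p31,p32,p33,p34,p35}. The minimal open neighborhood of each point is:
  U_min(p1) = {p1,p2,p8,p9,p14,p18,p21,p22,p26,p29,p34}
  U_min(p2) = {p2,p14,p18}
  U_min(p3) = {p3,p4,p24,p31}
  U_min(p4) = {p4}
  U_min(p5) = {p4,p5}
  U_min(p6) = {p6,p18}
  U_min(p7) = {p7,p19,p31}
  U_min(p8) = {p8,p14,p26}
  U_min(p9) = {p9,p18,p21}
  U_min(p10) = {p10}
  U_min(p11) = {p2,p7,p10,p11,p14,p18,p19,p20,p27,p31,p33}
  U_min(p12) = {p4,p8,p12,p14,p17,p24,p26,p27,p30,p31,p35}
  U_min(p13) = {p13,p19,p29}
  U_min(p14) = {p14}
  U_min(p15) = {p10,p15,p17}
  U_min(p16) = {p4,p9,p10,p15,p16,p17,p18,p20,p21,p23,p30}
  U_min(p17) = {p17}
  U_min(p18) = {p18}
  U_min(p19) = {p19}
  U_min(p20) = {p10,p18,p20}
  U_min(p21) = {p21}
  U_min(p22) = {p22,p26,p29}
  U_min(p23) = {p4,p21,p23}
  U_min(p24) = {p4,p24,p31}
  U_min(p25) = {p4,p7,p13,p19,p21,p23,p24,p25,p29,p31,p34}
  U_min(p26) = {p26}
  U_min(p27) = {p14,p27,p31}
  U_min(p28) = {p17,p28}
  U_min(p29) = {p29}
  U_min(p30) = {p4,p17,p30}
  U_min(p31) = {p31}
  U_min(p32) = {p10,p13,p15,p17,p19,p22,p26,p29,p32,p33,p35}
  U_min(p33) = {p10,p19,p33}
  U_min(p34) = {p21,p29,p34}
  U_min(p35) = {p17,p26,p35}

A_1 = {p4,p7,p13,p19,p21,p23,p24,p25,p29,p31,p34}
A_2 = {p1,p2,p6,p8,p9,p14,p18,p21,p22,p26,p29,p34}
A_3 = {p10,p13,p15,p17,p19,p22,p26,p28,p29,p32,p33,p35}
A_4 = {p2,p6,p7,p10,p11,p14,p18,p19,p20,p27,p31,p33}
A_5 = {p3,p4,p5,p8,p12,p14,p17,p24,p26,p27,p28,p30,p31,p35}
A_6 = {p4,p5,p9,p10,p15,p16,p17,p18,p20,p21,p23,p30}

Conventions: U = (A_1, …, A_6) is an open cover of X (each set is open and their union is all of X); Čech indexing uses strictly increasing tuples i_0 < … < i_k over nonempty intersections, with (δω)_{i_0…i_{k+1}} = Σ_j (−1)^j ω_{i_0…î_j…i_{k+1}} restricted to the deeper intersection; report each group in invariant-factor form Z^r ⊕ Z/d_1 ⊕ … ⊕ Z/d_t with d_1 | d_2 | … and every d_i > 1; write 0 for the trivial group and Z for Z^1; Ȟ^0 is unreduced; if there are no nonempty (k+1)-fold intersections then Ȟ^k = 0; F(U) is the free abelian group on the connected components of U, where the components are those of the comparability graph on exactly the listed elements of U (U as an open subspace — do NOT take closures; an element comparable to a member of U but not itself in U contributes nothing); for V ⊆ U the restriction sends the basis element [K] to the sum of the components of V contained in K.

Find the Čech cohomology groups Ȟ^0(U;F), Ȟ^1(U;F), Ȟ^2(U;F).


Ȟ^0 = Z, Ȟ^1 = 0, Ȟ^2 = Z/2

nonempty overlaps:
  A12={p21,p29,p34} A13={p13,p19,p29} A14={p7,p19,p31} A15={p4,p24,p31} A16={p4,p21,p23} A23={p22,p26,p29} A24={p2,p6,p14,p18} A25={p8,p14,p26} A26={p9,p18,p21} A34={p10,p19,p33} A35={p17,p26,p28,p35} A36={p10,p15,p17} A45={p14,p27,p31} A46={p10,p18,p20} A56={p4,p5,p17,p30}
  A123={p29} A126={p21} A134={p19} A145={p31} A156={p4} A235={p26} A245={p14} A246={p18} A346={p10} A356={p17}
components per intersection:
  A1: {p4,p7,p13,p19,p21,p23,p24,p25,p29,p31,p34}
  A2: {p1,p2,p6,p8,p9,p14,p18,p21,p22,p26,p29,p34}
  A3: {p10,p13,p15,p17,p19,p22,p26,p28,p29,p32,p33,p35}
  A4: {p2,p6,p7,p10,p11,p14,p18,p19,p20,p27,p31,p33}
  A5: {p3,p4,p5,p8,p12,p14,p17,p24,p26,p27,p28,p30,p31,p35}
  A6: {p4,p5,p9,p10,p15,p16,p17,p18,p20,p21,p23,p30}
  A12: {p21,p29,p34}
  A13: {p13,p19,p29}
  A14: {p7,p19,p31}
  A15: {p4,p24,p31}
  A16: {p4,p21,p23}
  A23: {p22,p26,p29}
  A24: {p2,p6,p14,p18}
  A25: {p8,p14,p26}
  A26: {p9,p18,p21}
  A34: {p10,p19,p33}
  A35: {p17,p26,p28,p35}
  A36: {p10,p15,p17}
  A45: {p14,p27,p31}
  A46: {p10,p18,p20}
  A56: {p4,p5,p17,p30}
  A123: {p29}
  A126: {p21}
  A134: {p19}
  A145: {p31}
  A156: {p4}
  A235: {p26}
  A245: {p14}
  A246: {p18}
  A346: {p10}
  A356: {p17}
C dims 6,15,10; δ0: rk 5, SNF 1^5; δ1: rk 10, SNF 1^9·2
degree 0: 6−5−0 = 1 → Ȟ^0 ≅ Z
degree 1: 15−10−5 = 0 → Ȟ^1 ≅ 0
degree 2: 10−0−10 = 0 plus torsion [2] → Ȟ^2 ≅ Z/2


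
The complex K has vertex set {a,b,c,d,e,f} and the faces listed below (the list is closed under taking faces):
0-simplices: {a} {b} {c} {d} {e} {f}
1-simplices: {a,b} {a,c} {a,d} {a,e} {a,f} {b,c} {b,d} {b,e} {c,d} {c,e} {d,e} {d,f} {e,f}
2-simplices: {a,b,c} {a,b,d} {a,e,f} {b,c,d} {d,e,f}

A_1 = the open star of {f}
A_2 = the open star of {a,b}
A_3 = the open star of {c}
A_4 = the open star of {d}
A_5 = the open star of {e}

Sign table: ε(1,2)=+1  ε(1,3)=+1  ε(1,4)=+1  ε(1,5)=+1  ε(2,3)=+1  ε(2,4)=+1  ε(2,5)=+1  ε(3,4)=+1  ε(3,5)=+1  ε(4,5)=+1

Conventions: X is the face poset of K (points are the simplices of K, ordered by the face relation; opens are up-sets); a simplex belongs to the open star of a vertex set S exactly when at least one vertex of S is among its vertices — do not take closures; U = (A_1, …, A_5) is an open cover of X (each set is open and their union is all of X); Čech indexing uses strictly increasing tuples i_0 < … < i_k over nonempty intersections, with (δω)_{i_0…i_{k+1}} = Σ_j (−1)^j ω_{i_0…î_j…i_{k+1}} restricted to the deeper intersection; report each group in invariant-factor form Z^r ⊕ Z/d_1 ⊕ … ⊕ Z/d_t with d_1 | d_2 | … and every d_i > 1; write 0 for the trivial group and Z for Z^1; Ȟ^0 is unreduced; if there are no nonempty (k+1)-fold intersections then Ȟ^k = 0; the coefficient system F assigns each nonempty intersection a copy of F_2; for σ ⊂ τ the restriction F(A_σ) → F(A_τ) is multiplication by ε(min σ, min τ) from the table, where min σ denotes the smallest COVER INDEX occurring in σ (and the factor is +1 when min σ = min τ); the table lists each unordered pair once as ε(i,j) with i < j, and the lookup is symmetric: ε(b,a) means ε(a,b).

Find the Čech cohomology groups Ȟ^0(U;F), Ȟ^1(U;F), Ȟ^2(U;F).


Ȟ^0 ≅ Z/2; Ȟ^1 ≅ Z/2 ⊕ Z/2; Ȟ^2 ≅ 0

nerve simplices:
  A1={{f},{a,f},{d,f},{e,f},{a,e,f},{d,e,f}} A2={{a},{b},{a,b},{a,c},{a,d},{a,e},{a,f},{b,c},{b,d},{b,e},{a,b,c},{a,b,d},{a,e,f},{b,c,d}} A3={{c},{a,c},{b,c},{c,d},{c,e},{a,b,c},{b,c,d}} A4={{d},{a,d},{b,d},{c,d},{d,e},{d,f},{a,b,d},{b,c,d},{d,e,f}} A5={{e},{a,e},{b,e},{c,e},{d,e},{e,f},{a,e,f},{d,e,f}}
  A12={{a,f},{a,e,f}} A14={{d,f},{d,e,f}} A15={{e,f},{a,e,f},{d,e,f}} A23={{a,c},{b,c},{a,b,c},{b,c,d}} A24={{a,d},{b,d},{a,b,d},{b,c,d}} A25={{a,e},{b,e},{a,e,f}} A34={{c,d},{b,c,d}} A35={{c,e}} A45={{d,e},{d,e,f}}
  A125={{a,e,f}} A145={{d,e,f}} A234={{b,c,d}}
C dims 5,9,3; δ0: rk_F2 4; δ1: rk_F2 3
degree 0: 5−4−0 = 1 → Ȟ^0 ≅ Z/2
degree 1: 9−3−4 = 2 → Ȟ^1 ≅ Z/2 ⊕ Z/2
degree 2: 3−0−3 = 0 → Ȟ^2 ≅ 0


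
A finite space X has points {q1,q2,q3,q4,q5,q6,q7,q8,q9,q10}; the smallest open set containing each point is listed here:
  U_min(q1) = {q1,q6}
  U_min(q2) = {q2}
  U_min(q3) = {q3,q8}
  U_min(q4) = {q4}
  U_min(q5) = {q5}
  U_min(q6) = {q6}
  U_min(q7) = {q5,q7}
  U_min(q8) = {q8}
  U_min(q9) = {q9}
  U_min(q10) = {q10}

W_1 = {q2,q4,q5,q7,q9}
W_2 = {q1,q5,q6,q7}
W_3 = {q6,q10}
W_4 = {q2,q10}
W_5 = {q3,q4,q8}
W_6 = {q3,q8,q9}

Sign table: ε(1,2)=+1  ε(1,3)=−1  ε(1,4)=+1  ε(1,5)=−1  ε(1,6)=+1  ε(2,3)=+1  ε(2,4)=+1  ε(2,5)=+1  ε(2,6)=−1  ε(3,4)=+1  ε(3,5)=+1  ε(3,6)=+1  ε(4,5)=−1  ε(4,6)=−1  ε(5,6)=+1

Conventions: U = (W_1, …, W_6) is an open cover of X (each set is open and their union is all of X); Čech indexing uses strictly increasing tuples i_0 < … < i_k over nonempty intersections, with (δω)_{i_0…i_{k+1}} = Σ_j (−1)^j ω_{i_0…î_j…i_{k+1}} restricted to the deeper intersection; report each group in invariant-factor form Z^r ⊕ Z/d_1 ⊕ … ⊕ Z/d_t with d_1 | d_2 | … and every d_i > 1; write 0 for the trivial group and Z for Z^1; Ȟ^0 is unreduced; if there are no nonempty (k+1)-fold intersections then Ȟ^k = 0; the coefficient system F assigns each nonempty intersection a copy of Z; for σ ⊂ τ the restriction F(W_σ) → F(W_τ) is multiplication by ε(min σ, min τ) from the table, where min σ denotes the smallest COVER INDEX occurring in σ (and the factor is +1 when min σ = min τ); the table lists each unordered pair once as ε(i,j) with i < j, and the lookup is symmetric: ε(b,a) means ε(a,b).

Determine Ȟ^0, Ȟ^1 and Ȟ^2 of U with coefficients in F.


Ȟ^0 ≅ 0, Ȟ^1 ≅ Z ⊕ Z/2 and Ȟ^2 ≅ 0

nonempty intersections:
  W12={q5,q7} W14={q2} W15={q4} W16={q9} W23={q6} W34={q10} W56={q3,q8}
C dims 6,7; δ0: rk 6, SNF 1^5·2
Ȟ^0: (6−6)−0=0 ⇒ 0
Ȟ^1: (7−0)−6=1 plus torsion [2] ⇒ Z ⊕ Z/2
Ȟ^2: (0−0)−0=0 ⇒ 0


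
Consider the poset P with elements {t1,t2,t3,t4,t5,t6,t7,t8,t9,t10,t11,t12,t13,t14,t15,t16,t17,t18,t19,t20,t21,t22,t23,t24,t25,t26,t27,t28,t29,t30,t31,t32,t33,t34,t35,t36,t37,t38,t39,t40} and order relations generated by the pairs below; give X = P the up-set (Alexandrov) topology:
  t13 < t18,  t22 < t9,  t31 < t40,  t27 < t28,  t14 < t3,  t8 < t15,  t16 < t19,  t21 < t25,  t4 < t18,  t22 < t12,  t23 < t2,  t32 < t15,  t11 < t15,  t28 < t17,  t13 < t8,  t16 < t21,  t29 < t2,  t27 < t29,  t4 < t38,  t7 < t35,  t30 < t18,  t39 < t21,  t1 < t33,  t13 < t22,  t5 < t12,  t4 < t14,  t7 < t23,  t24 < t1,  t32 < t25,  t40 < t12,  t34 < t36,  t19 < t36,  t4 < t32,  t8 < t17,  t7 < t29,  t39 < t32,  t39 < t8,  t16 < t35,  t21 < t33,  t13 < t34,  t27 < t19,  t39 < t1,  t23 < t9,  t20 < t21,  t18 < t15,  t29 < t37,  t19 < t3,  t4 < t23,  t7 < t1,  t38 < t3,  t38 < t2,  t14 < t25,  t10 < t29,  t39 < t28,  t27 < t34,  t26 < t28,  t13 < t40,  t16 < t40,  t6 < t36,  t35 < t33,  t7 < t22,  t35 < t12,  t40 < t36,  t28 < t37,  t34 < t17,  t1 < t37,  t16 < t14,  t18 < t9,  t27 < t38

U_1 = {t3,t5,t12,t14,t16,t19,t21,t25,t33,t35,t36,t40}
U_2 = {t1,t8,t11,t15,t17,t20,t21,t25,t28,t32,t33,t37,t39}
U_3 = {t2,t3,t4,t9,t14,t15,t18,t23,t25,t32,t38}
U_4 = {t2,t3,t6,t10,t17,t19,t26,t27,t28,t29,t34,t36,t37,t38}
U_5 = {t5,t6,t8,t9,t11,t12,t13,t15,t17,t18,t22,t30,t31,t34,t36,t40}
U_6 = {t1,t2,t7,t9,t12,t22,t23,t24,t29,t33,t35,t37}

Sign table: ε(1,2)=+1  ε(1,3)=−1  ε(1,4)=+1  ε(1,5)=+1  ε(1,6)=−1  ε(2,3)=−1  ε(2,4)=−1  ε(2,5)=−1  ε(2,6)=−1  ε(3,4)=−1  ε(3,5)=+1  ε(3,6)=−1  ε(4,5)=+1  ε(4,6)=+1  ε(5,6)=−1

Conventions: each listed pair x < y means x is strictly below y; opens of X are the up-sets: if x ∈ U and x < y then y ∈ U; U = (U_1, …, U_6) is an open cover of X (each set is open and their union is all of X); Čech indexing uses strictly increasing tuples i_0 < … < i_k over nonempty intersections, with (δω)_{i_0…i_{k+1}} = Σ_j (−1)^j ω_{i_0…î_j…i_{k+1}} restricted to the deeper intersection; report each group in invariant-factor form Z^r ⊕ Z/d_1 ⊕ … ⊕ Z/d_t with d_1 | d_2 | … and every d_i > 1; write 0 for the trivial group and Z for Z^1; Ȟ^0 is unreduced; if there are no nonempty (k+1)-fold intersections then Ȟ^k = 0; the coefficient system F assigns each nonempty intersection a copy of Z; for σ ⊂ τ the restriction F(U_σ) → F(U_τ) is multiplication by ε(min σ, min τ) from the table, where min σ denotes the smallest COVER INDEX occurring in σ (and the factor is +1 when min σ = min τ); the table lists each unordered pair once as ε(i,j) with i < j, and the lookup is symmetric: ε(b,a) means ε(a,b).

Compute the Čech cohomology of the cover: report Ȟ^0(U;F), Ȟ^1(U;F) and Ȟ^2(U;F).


nerve simplices:
  U12={t21,t25,t33} U13={t3,t14,t25} U14={t3,t19,t36} U15={t5,t12,t36,t40} U16={t12,t33,t35} U23={t15,t25,t32} U24={t17,t28,t37} U25={t8,t11,t15,t17} U26={t1,t33,t37} U34={t2,t3,t38} U35={t9,t15,t18} U36={t2,t9,t23} U45={t6,t17,t34,t36} U46={t2,t29,t37} U56={t9,t12,t22}
  U123={t25} U126={t33} U134={t3} U145={t36} U156={t12} U235={t15} U245={t17} U246={t37} U346={t2} U356={t9}
C dims 6,15,10; δ0: rk 6, SNF 1^5·2; δ1: rk 9, SNF 1^9
degree 0: 6−6−0 = 0 → Ȟ^0 ≅ 0
degree 1: 15−9−6 = 0 plus torsion [2] → Ȟ^1 ≅ Z/2
degree 2: 10−0−9 = 1 → Ȟ^2 ≅ Z

Ȟ^0 = 0,  Ȟ^1 = Z/2,  Ȟ^2 = Z


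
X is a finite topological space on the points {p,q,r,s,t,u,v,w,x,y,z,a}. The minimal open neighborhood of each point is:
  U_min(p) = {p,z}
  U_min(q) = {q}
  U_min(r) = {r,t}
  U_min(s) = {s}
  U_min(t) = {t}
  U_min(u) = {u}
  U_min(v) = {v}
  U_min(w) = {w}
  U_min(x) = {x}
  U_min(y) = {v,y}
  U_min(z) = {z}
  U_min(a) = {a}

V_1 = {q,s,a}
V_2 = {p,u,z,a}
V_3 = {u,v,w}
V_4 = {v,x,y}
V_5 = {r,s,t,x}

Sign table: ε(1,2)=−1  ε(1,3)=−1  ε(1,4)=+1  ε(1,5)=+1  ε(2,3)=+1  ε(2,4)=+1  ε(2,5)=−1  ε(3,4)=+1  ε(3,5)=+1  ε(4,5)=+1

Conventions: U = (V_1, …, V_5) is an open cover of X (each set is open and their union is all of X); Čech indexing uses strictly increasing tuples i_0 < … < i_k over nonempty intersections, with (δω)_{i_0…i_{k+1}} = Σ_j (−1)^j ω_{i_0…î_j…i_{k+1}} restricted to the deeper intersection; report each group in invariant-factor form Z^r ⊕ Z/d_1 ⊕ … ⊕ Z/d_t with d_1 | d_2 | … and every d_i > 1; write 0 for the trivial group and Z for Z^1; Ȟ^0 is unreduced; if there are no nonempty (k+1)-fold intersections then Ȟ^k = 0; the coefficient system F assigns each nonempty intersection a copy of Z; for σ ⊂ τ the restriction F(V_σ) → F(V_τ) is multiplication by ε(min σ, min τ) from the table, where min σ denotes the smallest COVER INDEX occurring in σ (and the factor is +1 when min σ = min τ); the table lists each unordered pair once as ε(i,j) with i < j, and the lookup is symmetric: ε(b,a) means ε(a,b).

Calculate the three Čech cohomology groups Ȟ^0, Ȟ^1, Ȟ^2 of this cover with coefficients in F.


nonempty intersections:
  V12={a} V15={s} V23={u} V34={v} V45={x}
C dims 5,5; δ0: rk 5, SNF 1^4·2
Ȟ^0: (5−5)−0=0 ⇒ 0
Ȟ^1: (5−0)−5=0 plus torsion [2] ⇒ Z/2
Ȟ^2: (0−0)−0=0 ⇒ 0

Ȟ^0 ≅ 0,  Ȟ^1 ≅ Z/2,  Ȟ^2 ≅ 0


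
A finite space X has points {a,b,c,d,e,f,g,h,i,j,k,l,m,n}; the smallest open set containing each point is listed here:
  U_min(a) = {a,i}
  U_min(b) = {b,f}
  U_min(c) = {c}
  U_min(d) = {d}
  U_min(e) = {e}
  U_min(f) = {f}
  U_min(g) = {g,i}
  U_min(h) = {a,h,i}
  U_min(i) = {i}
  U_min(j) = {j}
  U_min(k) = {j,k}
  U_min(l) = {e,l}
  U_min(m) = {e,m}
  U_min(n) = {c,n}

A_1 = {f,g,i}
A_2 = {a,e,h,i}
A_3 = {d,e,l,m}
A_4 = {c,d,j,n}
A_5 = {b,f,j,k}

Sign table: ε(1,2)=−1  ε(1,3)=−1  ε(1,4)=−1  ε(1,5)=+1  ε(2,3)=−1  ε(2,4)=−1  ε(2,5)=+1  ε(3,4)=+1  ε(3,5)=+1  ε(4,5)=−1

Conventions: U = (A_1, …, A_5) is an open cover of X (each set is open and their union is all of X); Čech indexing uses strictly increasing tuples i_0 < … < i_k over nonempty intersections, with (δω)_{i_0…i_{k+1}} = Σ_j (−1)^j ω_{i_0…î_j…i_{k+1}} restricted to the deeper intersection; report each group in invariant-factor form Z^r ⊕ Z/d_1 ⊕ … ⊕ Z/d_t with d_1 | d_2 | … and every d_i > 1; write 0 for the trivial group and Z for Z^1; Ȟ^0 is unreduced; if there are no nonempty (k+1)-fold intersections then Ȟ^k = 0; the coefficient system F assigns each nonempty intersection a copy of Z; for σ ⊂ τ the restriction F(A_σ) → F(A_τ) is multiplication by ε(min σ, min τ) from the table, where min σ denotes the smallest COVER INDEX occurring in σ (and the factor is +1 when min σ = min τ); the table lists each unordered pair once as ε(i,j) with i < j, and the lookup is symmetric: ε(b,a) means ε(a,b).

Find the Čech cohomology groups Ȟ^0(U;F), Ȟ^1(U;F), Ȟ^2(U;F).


nonempty overlaps:
  A12={i} A15={f} A23={e} A34={d} A45={j}
C dims 5,5; δ0: rk 5, SNF 1^4·2
degree 0: 5−5−0 = 0 → Ȟ^0 ≅ 0
degree 1: 5−0−5 = 0 plus torsion [2] → Ȟ^1 ≅ Z/2
degree 2: 0−0−0 = 0 → Ȟ^2 ≅ 0

Ȟ^0(U;F) ≅ 0; Ȟ^1(U;F) ≅ Z/2; Ȟ^2(U;F) ≅ 0
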